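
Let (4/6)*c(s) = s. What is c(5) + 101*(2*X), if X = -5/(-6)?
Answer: 1055/6 ≈ 175.83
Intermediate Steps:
X = ⅚ (X = -5*(-⅙) = ⅚ ≈ 0.83333)
c(s) = 3*s/2
c(5) + 101*(2*X) = (3/2)*5 + 101*(2*(⅚)) = 15/2 + 101*(5/3) = 15/2 + 505/3 = 1055/6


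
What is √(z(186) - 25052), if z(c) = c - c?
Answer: 2*I*√6263 ≈ 158.28*I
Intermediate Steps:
z(c) = 0
√(z(186) - 25052) = √(0 - 25052) = √(-25052) = 2*I*√6263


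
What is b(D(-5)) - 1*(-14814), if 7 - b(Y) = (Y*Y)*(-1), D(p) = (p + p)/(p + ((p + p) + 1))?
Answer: 726254/49 ≈ 14822.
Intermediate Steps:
D(p) = 2*p/(1 + 3*p) (D(p) = (2*p)/(p + (2*p + 1)) = (2*p)/(p + (1 + 2*p)) = (2*p)/(1 + 3*p) = 2*p/(1 + 3*p))
b(Y) = 7 + Y**2 (b(Y) = 7 - Y*Y*(-1) = 7 - Y**2*(-1) = 7 - (-1)*Y**2 = 7 + Y**2)
b(D(-5)) - 1*(-14814) = (7 + (2*(-5)/(1 + 3*(-5)))**2) - 1*(-14814) = (7 + (2*(-5)/(1 - 15))**2) + 14814 = (7 + (2*(-5)/(-14))**2) + 14814 = (7 + (2*(-5)*(-1/14))**2) + 14814 = (7 + (5/7)**2) + 14814 = (7 + 25/49) + 14814 = 368/49 + 14814 = 726254/49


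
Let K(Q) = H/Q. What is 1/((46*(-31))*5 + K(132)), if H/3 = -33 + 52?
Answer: -44/313701 ≈ -0.00014026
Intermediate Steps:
H = 57 (H = 3*(-33 + 52) = 3*19 = 57)
K(Q) = 57/Q
1/((46*(-31))*5 + K(132)) = 1/((46*(-31))*5 + 57/132) = 1/(-1426*5 + 57*(1/132)) = 1/(-7130 + 19/44) = 1/(-313701/44) = -44/313701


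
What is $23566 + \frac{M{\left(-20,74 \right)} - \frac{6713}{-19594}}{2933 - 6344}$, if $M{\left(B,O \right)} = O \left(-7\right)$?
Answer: $\frac{525015636941}{22278378} \approx 23566.0$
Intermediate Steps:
$M{\left(B,O \right)} = - 7 O$
$23566 + \frac{M{\left(-20,74 \right)} - \frac{6713}{-19594}}{2933 - 6344} = 23566 + \frac{\left(-7\right) 74 - \frac{6713}{-19594}}{2933 - 6344} = 23566 + \frac{-518 - - \frac{6713}{19594}}{-3411} = 23566 + \left(-518 + \frac{6713}{19594}\right) \left(- \frac{1}{3411}\right) = 23566 - - \frac{3380993}{22278378} = 23566 + \frac{3380993}{22278378} = \frac{525015636941}{22278378}$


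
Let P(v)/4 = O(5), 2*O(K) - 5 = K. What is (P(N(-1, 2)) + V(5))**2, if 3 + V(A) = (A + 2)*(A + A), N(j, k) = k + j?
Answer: 7569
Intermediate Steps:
N(j, k) = j + k
O(K) = 5/2 + K/2
P(v) = 20 (P(v) = 4*(5/2 + (1/2)*5) = 4*(5/2 + 5/2) = 4*5 = 20)
V(A) = -3 + 2*A*(2 + A) (V(A) = -3 + (A + 2)*(A + A) = -3 + (2 + A)*(2*A) = -3 + 2*A*(2 + A))
(P(N(-1, 2)) + V(5))**2 = (20 + (-3 + 2*5**2 + 4*5))**2 = (20 + (-3 + 2*25 + 20))**2 = (20 + (-3 + 50 + 20))**2 = (20 + 67)**2 = 87**2 = 7569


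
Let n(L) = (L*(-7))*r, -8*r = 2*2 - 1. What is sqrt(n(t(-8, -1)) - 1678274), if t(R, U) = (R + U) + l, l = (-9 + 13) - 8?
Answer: I*sqrt(26852930)/4 ≈ 1295.5*I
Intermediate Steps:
l = -4 (l = 4 - 8 = -4)
t(R, U) = -4 + R + U (t(R, U) = (R + U) - 4 = -4 + R + U)
r = -3/8 (r = -(2*2 - 1)/8 = -(4 - 1)/8 = -1/8*3 = -3/8 ≈ -0.37500)
n(L) = 21*L/8 (n(L) = (L*(-7))*(-3/8) = -7*L*(-3/8) = 21*L/8)
sqrt(n(t(-8, -1)) - 1678274) = sqrt(21*(-4 - 8 - 1)/8 - 1678274) = sqrt((21/8)*(-13) - 1678274) = sqrt(-273/8 - 1678274) = sqrt(-13426465/8) = I*sqrt(26852930)/4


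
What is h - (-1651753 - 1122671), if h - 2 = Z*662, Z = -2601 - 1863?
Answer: -180742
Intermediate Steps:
Z = -4464
h = -2955166 (h = 2 - 4464*662 = 2 - 2955168 = -2955166)
h - (-1651753 - 1122671) = -2955166 - (-1651753 - 1122671) = -2955166 - 1*(-2774424) = -2955166 + 2774424 = -180742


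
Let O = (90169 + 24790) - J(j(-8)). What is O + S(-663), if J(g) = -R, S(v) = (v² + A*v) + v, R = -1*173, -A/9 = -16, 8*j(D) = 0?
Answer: 458220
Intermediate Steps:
j(D) = 0 (j(D) = (⅛)*0 = 0)
A = 144 (A = -9*(-16) = 144)
R = -173
S(v) = v² + 145*v (S(v) = (v² + 144*v) + v = v² + 145*v)
J(g) = 173 (J(g) = -1*(-173) = 173)
O = 114786 (O = (90169 + 24790) - 1*173 = 114959 - 173 = 114786)
O + S(-663) = 114786 - 663*(145 - 663) = 114786 - 663*(-518) = 114786 + 343434 = 458220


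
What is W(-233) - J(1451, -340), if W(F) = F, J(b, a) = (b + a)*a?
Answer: 377507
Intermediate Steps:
J(b, a) = a*(a + b) (J(b, a) = (a + b)*a = a*(a + b))
W(-233) - J(1451, -340) = -233 - (-340)*(-340 + 1451) = -233 - (-340)*1111 = -233 - 1*(-377740) = -233 + 377740 = 377507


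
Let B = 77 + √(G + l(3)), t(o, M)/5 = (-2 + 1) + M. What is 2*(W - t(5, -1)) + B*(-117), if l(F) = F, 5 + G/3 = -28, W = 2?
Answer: -8985 - 468*I*√6 ≈ -8985.0 - 1146.4*I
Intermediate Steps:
G = -99 (G = -15 + 3*(-28) = -15 - 84 = -99)
t(o, M) = -5 + 5*M (t(o, M) = 5*((-2 + 1) + M) = 5*(-1 + M) = -5 + 5*M)
B = 77 + 4*I*√6 (B = 77 + √(-99 + 3) = 77 + √(-96) = 77 + 4*I*√6 ≈ 77.0 + 9.798*I)
2*(W - t(5, -1)) + B*(-117) = 2*(2 - (-5 + 5*(-1))) + (77 + 4*I*√6)*(-117) = 2*(2 - (-5 - 5)) + (-9009 - 468*I*√6) = 2*(2 - 1*(-10)) + (-9009 - 468*I*√6) = 2*(2 + 10) + (-9009 - 468*I*√6) = 2*12 + (-9009 - 468*I*√6) = 24 + (-9009 - 468*I*√6) = -8985 - 468*I*√6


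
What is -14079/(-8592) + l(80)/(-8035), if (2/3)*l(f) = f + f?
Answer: 7404179/4602448 ≈ 1.6087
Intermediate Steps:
l(f) = 3*f (l(f) = 3*(f + f)/2 = 3*(2*f)/2 = 3*f)
-14079/(-8592) + l(80)/(-8035) = -14079/(-8592) + (3*80)/(-8035) = -14079*(-1/8592) + 240*(-1/8035) = 4693/2864 - 48/1607 = 7404179/4602448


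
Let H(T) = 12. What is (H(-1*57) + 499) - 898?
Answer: -387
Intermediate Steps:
(H(-1*57) + 499) - 898 = (12 + 499) - 898 = 511 - 898 = -387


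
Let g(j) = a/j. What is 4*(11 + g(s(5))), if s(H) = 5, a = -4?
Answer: 204/5 ≈ 40.800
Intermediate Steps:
g(j) = -4/j
4*(11 + g(s(5))) = 4*(11 - 4/5) = 4*(51/5) = 204/5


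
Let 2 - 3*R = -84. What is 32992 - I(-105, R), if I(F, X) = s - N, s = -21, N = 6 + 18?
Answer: 33037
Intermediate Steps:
R = 86/3 (R = ⅔ - ⅓*(-84) = ⅔ + 28 = 86/3 ≈ 28.667)
N = 24
I(F, X) = -45 (I(F, X) = -21 - 1*24 = -21 - 24 = -45)
32992 - I(-105, R) = 32992 - 1*(-45) = 32992 + 45 = 33037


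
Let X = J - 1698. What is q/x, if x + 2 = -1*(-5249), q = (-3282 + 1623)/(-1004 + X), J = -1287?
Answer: 553/6976761 ≈ 7.9263e-5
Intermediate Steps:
X = -2985 (X = -1287 - 1698 = -2985)
q = 1659/3989 (q = (-3282 + 1623)/(-1004 - 2985) = -1659/(-3989) = -1659*(-1/3989) = 1659/3989 ≈ 0.41589)
x = 5247 (x = -2 - 1*(-5249) = -2 + 5249 = 5247)
q/x = (1659/3989)/5247 = (1659/3989)*(1/5247) = 553/6976761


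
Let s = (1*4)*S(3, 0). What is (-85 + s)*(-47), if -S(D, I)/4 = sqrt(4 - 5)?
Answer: 3995 + 752*I ≈ 3995.0 + 752.0*I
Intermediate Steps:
S(D, I) = -4*I (S(D, I) = -4*sqrt(4 - 5) = -4*I)
s = -16*I (s = (1*4)*(-4*I) = 4*(-4*I) = -16*I ≈ -16.0*I)
(-85 + s)*(-47) = (-85 - 16*I)*(-47) = 3995 + 752*I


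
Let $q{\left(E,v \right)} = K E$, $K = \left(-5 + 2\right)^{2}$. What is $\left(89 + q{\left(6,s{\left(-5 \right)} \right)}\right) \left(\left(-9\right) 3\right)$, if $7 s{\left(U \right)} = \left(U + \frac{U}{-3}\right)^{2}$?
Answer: $-3861$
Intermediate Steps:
$K = 9$ ($K = \left(-3\right)^{2} = 9$)
$s{\left(U \right)} = \frac{4 U^{2}}{63}$ ($s{\left(U \right)} = \frac{\left(U + \frac{U}{-3}\right)^{2}}{7} = \frac{\left(U + U \left(- \frac{1}{3}\right)\right)^{2}}{7} = \frac{\left(U - \frac{U}{3}\right)^{2}}{7} = \frac{\left(\frac{2 U}{3}\right)^{2}}{7} = \frac{\frac{4}{9} U^{2}}{7} = \frac{4 U^{2}}{63}$)
$q{\left(E,v \right)} = 9 E$
$\left(89 + q{\left(6,s{\left(-5 \right)} \right)}\right) \left(\left(-9\right) 3\right) = \left(89 + 9 \cdot 6\right) \left(\left(-9\right) 3\right) = \left(89 + 54\right) \left(-27\right) = 143 \left(-27\right) = -3861$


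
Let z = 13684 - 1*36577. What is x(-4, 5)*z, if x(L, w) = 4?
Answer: -91572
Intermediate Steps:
z = -22893 (z = 13684 - 36577 = -22893)
x(-4, 5)*z = 4*(-22893) = -91572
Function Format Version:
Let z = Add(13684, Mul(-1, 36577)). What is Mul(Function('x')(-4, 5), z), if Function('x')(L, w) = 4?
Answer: -91572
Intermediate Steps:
z = -22893 (z = Add(13684, -36577) = -22893)
Mul(Function('x')(-4, 5), z) = Mul(4, -22893) = -91572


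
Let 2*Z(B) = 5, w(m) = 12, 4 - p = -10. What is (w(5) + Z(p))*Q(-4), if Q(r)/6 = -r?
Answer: 348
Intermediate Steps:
p = 14 (p = 4 - 1*(-10) = 4 + 10 = 14)
Q(r) = -6*r (Q(r) = 6*(-r) = -6*r)
Z(B) = 5/2 (Z(B) = (½)*5 = 5/2)
(w(5) + Z(p))*Q(-4) = (12 + 5/2)*(-6*(-4)) = (29/2)*24 = 348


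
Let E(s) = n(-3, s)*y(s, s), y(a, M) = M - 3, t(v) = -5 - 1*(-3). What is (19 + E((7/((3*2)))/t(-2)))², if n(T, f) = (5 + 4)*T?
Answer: 214369/16 ≈ 13398.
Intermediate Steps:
t(v) = -2 (t(v) = -5 + 3 = -2)
y(a, M) = -3 + M
n(T, f) = 9*T
E(s) = 81 - 27*s (E(s) = (9*(-3))*(-3 + s) = -27*(-3 + s) = 81 - 27*s)
(19 + E((7/((3*2)))/t(-2)))² = (19 + (81 - 27*7/((3*2))/(-2)))² = (19 + (81 - 27*7/6*(-1)/2))² = (19 + (81 - 27*7*(⅙)*(-1)/2))² = (19 + (81 - 63*(-1)/(2*2)))² = (19 + (81 - 27*(-7/12)))² = (19 + (81 + 63/4))² = (19 + 387/4)² = (463/4)² = 214369/16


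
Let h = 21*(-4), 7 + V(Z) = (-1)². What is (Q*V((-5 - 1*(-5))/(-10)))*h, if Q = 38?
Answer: 19152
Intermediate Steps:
V(Z) = -6 (V(Z) = -7 + (-1)² = -7 + 1 = -6)
h = -84
(Q*V((-5 - 1*(-5))/(-10)))*h = (38*(-6))*(-84) = -228*(-84) = 19152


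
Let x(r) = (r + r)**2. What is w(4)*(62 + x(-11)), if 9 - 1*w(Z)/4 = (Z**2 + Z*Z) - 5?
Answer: -39312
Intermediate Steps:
w(Z) = 56 - 8*Z**2 (w(Z) = 36 - 4*((Z**2 + Z*Z) - 5) = 36 - 4*((Z**2 + Z**2) - 5) = 36 - 4*(2*Z**2 - 5) = 36 - 4*(-5 + 2*Z**2) = 36 + (20 - 8*Z**2) = 56 - 8*Z**2)
x(r) = 4*r**2 (x(r) = (2*r)**2 = 4*r**2)
w(4)*(62 + x(-11)) = (56 - 8*4**2)*(62 + 4*(-11)**2) = (56 - 8*16)*(62 + 4*121) = (56 - 128)*(62 + 484) = -72*546 = -39312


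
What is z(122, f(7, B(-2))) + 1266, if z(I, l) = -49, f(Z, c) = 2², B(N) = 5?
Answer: 1217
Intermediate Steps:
f(Z, c) = 4
z(122, f(7, B(-2))) + 1266 = -49 + 1266 = 1217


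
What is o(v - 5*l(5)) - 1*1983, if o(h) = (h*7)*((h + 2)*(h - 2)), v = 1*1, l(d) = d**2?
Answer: -13344879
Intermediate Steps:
v = 1
o(h) = 7*h*(-2 + h)*(2 + h) (o(h) = (7*h)*((2 + h)*(-2 + h)) = (7*h)*((-2 + h)*(2 + h)) = 7*h*(-2 + h)*(2 + h))
o(v - 5*l(5)) - 1*1983 = 7*(1 - 5*5**2)*(-4 + (1 - 5*5**2)**2) - 1*1983 = 7*(1 - 5*25)*(-4 + (1 - 5*25)**2) - 1983 = 7*(1 - 125)*(-4 + (1 - 125)**2) - 1983 = 7*(-124)*(-4 + (-124)**2) - 1983 = 7*(-124)*(-4 + 15376) - 1983 = 7*(-124)*15372 - 1983 = -13342896 - 1983 = -13344879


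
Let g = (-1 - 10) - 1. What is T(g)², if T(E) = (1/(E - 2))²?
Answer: 1/38416 ≈ 2.6031e-5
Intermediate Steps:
g = -12 (g = -11 - 1 = -12)
T(E) = (-2 + E)⁻² (T(E) = (1/(-2 + E))² = (-2 + E)⁻²)
T(g)² = ((-2 - 12)⁻²)² = ((-14)⁻²)² = (1/196)² = 1/38416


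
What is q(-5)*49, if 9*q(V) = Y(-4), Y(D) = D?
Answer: -196/9 ≈ -21.778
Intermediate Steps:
q(V) = -4/9 (q(V) = (⅑)*(-4) = -4/9)
q(-5)*49 = -4/9*49 = -196/9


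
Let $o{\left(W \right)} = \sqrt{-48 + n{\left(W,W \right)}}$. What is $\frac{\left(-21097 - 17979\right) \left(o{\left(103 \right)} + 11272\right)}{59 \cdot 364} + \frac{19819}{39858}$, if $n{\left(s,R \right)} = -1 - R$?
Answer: $- \frac{48229712263}{2351622} - \frac{19538 i \sqrt{38}}{5369} \approx -20509.0 - 22.433 i$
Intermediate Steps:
$o{\left(W \right)} = \sqrt{-49 - W}$ ($o{\left(W \right)} = \sqrt{-48 - \left(1 + W\right)} = \sqrt{-49 - W}$)
$\frac{\left(-21097 - 17979\right) \left(o{\left(103 \right)} + 11272\right)}{59 \cdot 364} + \frac{19819}{39858} = \frac{\left(-21097 - 17979\right) \left(\sqrt{-49 - 103} + 11272\right)}{59 \cdot 364} + \frac{19819}{39858} = \frac{\left(-39076\right) \left(\sqrt{-49 - 103} + 11272\right)}{21476} + 19819 \cdot \frac{1}{39858} = - 39076 \left(\sqrt{-152} + 11272\right) \frac{1}{21476} + \frac{19819}{39858} = - 39076 \left(2 i \sqrt{38} + 11272\right) \frac{1}{21476} + \frac{19819}{39858} = - 39076 \left(11272 + 2 i \sqrt{38}\right) \frac{1}{21476} + \frac{19819}{39858} = \left(-440464672 - 78152 i \sqrt{38}\right) \frac{1}{21476} + \frac{19819}{39858} = \left(- \frac{110116168}{5369} - \frac{19538 i \sqrt{38}}{5369}\right) + \frac{19819}{39858} = - \frac{48229712263}{2351622} - \frac{19538 i \sqrt{38}}{5369}$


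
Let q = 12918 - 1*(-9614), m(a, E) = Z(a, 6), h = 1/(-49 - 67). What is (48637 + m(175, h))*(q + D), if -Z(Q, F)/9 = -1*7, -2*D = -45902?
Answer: 2215022100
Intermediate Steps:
h = -1/116 (h = 1/(-116) = -1/116 ≈ -0.0086207)
D = 22951 (D = -½*(-45902) = 22951)
Z(Q, F) = 63 (Z(Q, F) = -(-9)*7 = -9*(-7) = 63)
m(a, E) = 63
q = 22532 (q = 12918 + 9614 = 22532)
(48637 + m(175, h))*(q + D) = (48637 + 63)*(22532 + 22951) = 48700*45483 = 2215022100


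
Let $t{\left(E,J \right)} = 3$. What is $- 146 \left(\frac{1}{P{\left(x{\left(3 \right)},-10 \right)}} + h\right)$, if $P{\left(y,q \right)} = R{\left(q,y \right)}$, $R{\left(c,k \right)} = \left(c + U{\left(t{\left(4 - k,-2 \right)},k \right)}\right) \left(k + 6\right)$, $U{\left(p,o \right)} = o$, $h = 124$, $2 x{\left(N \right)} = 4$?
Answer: $- \frac{579255}{32} \approx -18102.0$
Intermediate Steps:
$x{\left(N \right)} = 2$ ($x{\left(N \right)} = \frac{1}{2} \cdot 4 = 2$)
$R{\left(c,k \right)} = \left(6 + k\right) \left(c + k\right)$ ($R{\left(c,k \right)} = \left(c + k\right) \left(k + 6\right) = \left(c + k\right) \left(6 + k\right) = \left(6 + k\right) \left(c + k\right)$)
$P{\left(y,q \right)} = y^{2} + 6 q + 6 y + q y$
$- 146 \left(\frac{1}{P{\left(x{\left(3 \right)},-10 \right)}} + h\right) = - 146 \left(\frac{1}{2^{2} + 6 \left(-10\right) + 6 \cdot 2 - 20} + 124\right) = - 146 \left(\frac{1}{4 - 60 + 12 - 20} + 124\right) = - 146 \left(\frac{1}{-64} + 124\right) = - 146 \left(- \frac{1}{64} + 124\right) = \left(-146\right) \frac{7935}{64} = - \frac{579255}{32}$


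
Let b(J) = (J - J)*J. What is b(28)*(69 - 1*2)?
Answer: 0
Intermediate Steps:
b(J) = 0 (b(J) = 0*J = 0)
b(28)*(69 - 1*2) = 0*(69 - 1*2) = 0*(69 - 2) = 0*67 = 0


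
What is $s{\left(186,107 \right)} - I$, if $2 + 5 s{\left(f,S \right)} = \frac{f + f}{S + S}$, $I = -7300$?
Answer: $\frac{3905472}{535} \approx 7299.9$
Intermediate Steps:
$s{\left(f,S \right)} = - \frac{2}{5} + \frac{f}{5 S}$ ($s{\left(f,S \right)} = - \frac{2}{5} + \frac{\left(f + f\right) \frac{1}{S + S}}{5} = - \frac{2}{5} + \frac{2 f \frac{1}{2 S}}{5} = - \frac{2}{5} + \frac{f \frac{1}{S}}{5} = - \frac{2}{5} + \frac{f}{5 S}$)
$s{\left(186,107 \right)} - I = \frac{186 - 214}{5 \cdot 107} - -7300 = \frac{1}{5} \cdot \frac{1}{107} \left(186 - 214\right) + 7300 = \frac{1}{5} \cdot \frac{1}{107} \left(-28\right) + 7300 = - \frac{28}{535} + 7300 = \frac{3905472}{535}$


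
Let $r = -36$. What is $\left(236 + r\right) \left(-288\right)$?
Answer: $-57600$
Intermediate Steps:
$\left(236 + r\right) \left(-288\right) = \left(236 - 36\right) \left(-288\right) = 200 \left(-288\right) = -57600$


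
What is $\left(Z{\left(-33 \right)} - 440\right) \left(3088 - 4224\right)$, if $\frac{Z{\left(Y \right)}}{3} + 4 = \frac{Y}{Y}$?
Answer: $510064$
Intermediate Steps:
$Z{\left(Y \right)} = -9$ ($Z{\left(Y \right)} = -12 + 3 \frac{Y}{Y} = -12 + 3 \cdot 1 = -12 + 3 = -9$)
$\left(Z{\left(-33 \right)} - 440\right) \left(3088 - 4224\right) = \left(-9 - 440\right) \left(3088 - 4224\right) = \left(-449\right) \left(-1136\right) = 510064$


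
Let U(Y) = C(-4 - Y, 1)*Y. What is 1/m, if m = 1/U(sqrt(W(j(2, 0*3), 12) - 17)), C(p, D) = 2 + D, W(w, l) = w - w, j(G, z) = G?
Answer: 3*I*sqrt(17) ≈ 12.369*I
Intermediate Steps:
W(w, l) = 0
U(Y) = 3*Y (U(Y) = (2 + 1)*Y = 3*Y)
m = -I*sqrt(17)/51 (m = 1/(3*sqrt(0 - 17)) = 1/(3*sqrt(-17)) = 1/(3*(I*sqrt(17))) = 1/(3*I*sqrt(17)) = -I*sqrt(17)/51 ≈ -0.080845*I)
1/m = 1/(-I*sqrt(17)/51) = 3*I*sqrt(17)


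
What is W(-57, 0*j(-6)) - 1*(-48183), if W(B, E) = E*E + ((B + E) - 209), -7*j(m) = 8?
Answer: 47917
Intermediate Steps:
j(m) = -8/7 (j(m) = -⅐*8 = -8/7)
W(B, E) = -209 + B + E + E² (W(B, E) = E² + (-209 + B + E) = -209 + B + E + E²)
W(-57, 0*j(-6)) - 1*(-48183) = (-209 - 57 + 0*(-8/7) + (0*(-8/7))²) - 1*(-48183) = (-209 - 57 + 0 + 0²) + 48183 = (-209 - 57 + 0 + 0) + 48183 = -266 + 48183 = 47917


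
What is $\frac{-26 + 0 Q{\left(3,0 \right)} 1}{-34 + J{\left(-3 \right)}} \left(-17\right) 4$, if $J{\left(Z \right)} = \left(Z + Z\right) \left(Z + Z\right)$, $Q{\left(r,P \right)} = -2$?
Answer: $884$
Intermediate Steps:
$J{\left(Z \right)} = 4 Z^{2}$ ($J{\left(Z \right)} = 2 Z 2 Z = 4 Z^{2}$)
$\frac{-26 + 0 Q{\left(3,0 \right)} 1}{-34 + J{\left(-3 \right)}} \left(-17\right) 4 = \frac{-26 + 0 \left(-2\right) 1}{-34 + 4 \left(-3\right)^{2}} \left(-17\right) 4 = \frac{-26 + 0 \cdot 1}{-34 + 4 \cdot 9} \left(-17\right) 4 = \frac{-26 + 0}{-34 + 36} \left(-17\right) 4 = - \frac{26}{2} \left(-17\right) 4 = \left(-26\right) \frac{1}{2} \left(-17\right) 4 = \left(-13\right) \left(-17\right) 4 = 221 \cdot 4 = 884$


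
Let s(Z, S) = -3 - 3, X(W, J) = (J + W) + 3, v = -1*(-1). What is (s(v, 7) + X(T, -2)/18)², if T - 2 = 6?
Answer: 121/4 ≈ 30.250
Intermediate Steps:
T = 8 (T = 2 + 6 = 8)
v = 1
X(W, J) = 3 + J + W
s(Z, S) = -6
(s(v, 7) + X(T, -2)/18)² = (-6 + (3 - 2 + 8)/18)² = (-6 + 9*(1/18))² = (-6 + ½)² = (-11/2)² = 121/4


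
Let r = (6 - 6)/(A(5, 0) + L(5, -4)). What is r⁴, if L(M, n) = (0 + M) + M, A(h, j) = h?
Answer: 0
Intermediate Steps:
L(M, n) = 2*M (L(M, n) = M + M = 2*M)
r = 0 (r = (6 - 6)/(5 + 2*5) = 0/(5 + 10) = 0/15 = 0*(1/15) = 0)
r⁴ = 0⁴ = 0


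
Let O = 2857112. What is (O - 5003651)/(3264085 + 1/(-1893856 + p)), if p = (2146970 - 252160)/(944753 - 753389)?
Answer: -388967854766008593/591474993104575213 ≈ -0.65762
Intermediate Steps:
p = 947405/95682 (p = 1894810/191364 = 1894810*(1/191364) = 947405/95682 ≈ 9.9016)
(O - 5003651)/(3264085 + 1/(-1893856 + p)) = (2857112 - 5003651)/(3264085 + 1/(-1893856 + 947405/95682)) = -2146539/(3264085 + 1/(-181206982387/95682)) = -2146539/(3264085 - 95682/181206982387) = -2146539/591474993104575213/181206982387 = -2146539*181206982387/591474993104575213 = -388967854766008593/591474993104575213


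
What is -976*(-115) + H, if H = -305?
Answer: 111935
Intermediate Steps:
-976*(-115) + H = -976*(-115) - 305 = 112240 - 305 = 111935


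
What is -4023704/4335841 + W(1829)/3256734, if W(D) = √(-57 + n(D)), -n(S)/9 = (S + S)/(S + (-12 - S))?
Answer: -4023704/4335841 + √1194/2171156 ≈ -0.92799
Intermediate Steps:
n(S) = 3*S/2 (n(S) = -9*(S + S)/(S + (-12 - S)) = -9*2*S/(-12) = -9*2*S*(-1)/12 = -(-3)*S/2 = 3*S/2)
W(D) = √(-57 + 3*D/2)
-4023704/4335841 + W(1829)/3256734 = -4023704/4335841 + (√(-228 + 6*1829)/2)/3256734 = -4023704*1/4335841 + (√(-228 + 10974)/2)*(1/3256734) = -4023704/4335841 + (√10746/2)*(1/3256734) = -4023704/4335841 + ((3*√1194)/2)*(1/3256734) = -4023704/4335841 + (3*√1194/2)*(1/3256734) = -4023704/4335841 + √1194/2171156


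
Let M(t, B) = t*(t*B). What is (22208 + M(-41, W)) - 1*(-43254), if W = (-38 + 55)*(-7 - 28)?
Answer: -934733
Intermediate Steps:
W = -595 (W = 17*(-35) = -595)
M(t, B) = B*t² (M(t, B) = t*(B*t) = B*t²)
(22208 + M(-41, W)) - 1*(-43254) = (22208 - 595*(-41)²) - 1*(-43254) = (22208 - 595*1681) + 43254 = (22208 - 1000195) + 43254 = -977987 + 43254 = -934733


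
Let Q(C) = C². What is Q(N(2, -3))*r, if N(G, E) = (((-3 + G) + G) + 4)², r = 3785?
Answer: 2365625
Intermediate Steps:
N(G, E) = (1 + 2*G)² (N(G, E) = ((-3 + 2*G) + 4)² = (1 + 2*G)²)
Q(N(2, -3))*r = ((1 + 2*2)²)²*3785 = ((1 + 4)²)²*3785 = (5²)²*3785 = 25²*3785 = 625*3785 = 2365625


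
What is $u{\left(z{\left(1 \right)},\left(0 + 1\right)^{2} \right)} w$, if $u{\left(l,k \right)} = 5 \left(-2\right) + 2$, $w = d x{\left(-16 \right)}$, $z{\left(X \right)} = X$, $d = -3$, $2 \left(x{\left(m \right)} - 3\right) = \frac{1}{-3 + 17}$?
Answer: $\frac{510}{7} \approx 72.857$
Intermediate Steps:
$x{\left(m \right)} = \frac{85}{28}$ ($x{\left(m \right)} = 3 + \frac{1}{2 \left(-3 + 17\right)} = 3 + \frac{1}{2 \cdot 14} = 3 + \frac{1}{2} \cdot \frac{1}{14} = 3 + \frac{1}{28} = \frac{85}{28}$)
$w = - \frac{255}{28}$ ($w = \left(-3\right) \frac{85}{28} = - \frac{255}{28} \approx -9.1071$)
$u{\left(l,k \right)} = -8$ ($u{\left(l,k \right)} = -10 + 2 = -8$)
$u{\left(z{\left(1 \right)},\left(0 + 1\right)^{2} \right)} w = \left(-8\right) \left(- \frac{255}{28}\right) = \frac{510}{7}$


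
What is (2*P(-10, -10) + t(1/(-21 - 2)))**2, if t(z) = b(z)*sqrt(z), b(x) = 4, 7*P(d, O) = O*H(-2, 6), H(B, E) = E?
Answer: 330416/1127 - 960*I*sqrt(23)/161 ≈ 293.18 - 28.596*I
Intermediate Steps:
P(d, O) = 6*O/7 (P(d, O) = (O*6)/7 = (6*O)/7 = 6*O/7)
t(z) = 4*sqrt(z)
(2*P(-10, -10) + t(1/(-21 - 2)))**2 = (2*((6/7)*(-10)) + 4*sqrt(1/(-21 - 2)))**2 = (2*(-60/7) + 4*sqrt(1/(-23)))**2 = (-120/7 + 4*sqrt(-1/23))**2 = (-120/7 + 4*(I*sqrt(23)/23))**2 = (-120/7 + 4*I*sqrt(23)/23)**2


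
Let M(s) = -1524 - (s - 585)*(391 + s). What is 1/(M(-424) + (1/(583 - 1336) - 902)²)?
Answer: 567009/441578328460 ≈ 1.2841e-6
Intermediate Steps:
M(s) = -1524 - (-585 + s)*(391 + s)
1/(M(-424) + (1/(583 - 1336) - 902)²) = 1/((227211 - 1*(-424)² + 194*(-424)) + (1/(583 - 1336) - 902)²) = 1/((227211 - 1*179776 - 82256) + (1/(-753) - 902)²) = 1/((227211 - 179776 - 82256) + (-1/753 - 902)²) = 1/(-34821 + (-679207/753)²) = 1/(-34821 + 461322148849/567009) = 1/(441578328460/567009) = 567009/441578328460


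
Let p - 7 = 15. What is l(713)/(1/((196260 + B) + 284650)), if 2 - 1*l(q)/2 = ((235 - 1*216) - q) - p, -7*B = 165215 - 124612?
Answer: 4775801412/7 ≈ 6.8226e+8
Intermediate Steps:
p = 22 (p = 7 + 15 = 22)
B = -40603/7 (B = -(165215 - 124612)/7 = -⅐*40603 = -40603/7 ≈ -5800.4)
l(q) = 10 + 2*q (l(q) = 4 - 2*(((235 - 1*216) - q) - 1*22) = 4 - 2*(((235 - 216) - q) - 22) = 4 - 2*((19 - q) - 22) = 4 - 2*(-3 - q) = 4 + (6 + 2*q) = 10 + 2*q)
l(713)/(1/((196260 + B) + 284650)) = (10 + 2*713)/(1/((196260 - 40603/7) + 284650)) = (10 + 1426)/(1/(1333217/7 + 284650)) = 1436/(1/(3325767/7)) = 1436/(7/3325767) = 1436*(3325767/7) = 4775801412/7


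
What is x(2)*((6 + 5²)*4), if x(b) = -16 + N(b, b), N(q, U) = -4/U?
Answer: -2232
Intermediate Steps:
x(b) = -16 - 4/b
x(2)*((6 + 5²)*4) = (-16 - 4/2)*((6 + 5²)*4) = (-16 - 4*½)*((6 + 25)*4) = (-16 - 2)*(31*4) = -18*124 = -2232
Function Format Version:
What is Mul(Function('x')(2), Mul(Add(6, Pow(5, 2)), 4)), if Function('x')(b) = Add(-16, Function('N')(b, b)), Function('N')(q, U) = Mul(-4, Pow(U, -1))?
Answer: -2232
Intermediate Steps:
Function('x')(b) = Add(-16, Mul(-4, Pow(b, -1)))
Mul(Function('x')(2), Mul(Add(6, Pow(5, 2)), 4)) = Mul(Add(-16, Mul(-4, Pow(2, -1))), Mul(Add(6, Pow(5, 2)), 4)) = Mul(Add(-16, Mul(-4, Rational(1, 2))), Mul(Add(6, 25), 4)) = Mul(Add(-16, -2), Mul(31, 4)) = Mul(-18, 124) = -2232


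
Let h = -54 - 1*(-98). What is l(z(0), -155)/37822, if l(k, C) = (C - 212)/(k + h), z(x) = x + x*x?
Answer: -367/1664168 ≈ -0.00022053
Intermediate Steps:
h = 44 (h = -54 + 98 = 44)
z(x) = x + x²
l(k, C) = (-212 + C)/(44 + k) (l(k, C) = (C - 212)/(k + 44) = (-212 + C)/(44 + k))
l(z(0), -155)/37822 = ((-212 - 155)/(44 + 0*(1 + 0)))/37822 = (-367/(44 + 0*1))*(1/37822) = (-367/(44 + 0))*(1/37822) = (-367/44)*(1/37822) = ((1/44)*(-367))*(1/37822) = -367/44*1/37822 = -367/1664168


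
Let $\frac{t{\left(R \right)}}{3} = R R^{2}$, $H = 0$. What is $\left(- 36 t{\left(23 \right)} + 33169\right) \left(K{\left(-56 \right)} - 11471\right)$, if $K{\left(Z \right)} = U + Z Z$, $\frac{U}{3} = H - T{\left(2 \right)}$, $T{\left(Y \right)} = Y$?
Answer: $10683711647$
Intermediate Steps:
$U = -6$ ($U = 3 \left(0 - 2\right) = 3 \left(-2\right) = -6$)
$t{\left(R \right)} = 3 R^{3}$ ($t{\left(R \right)} = 3 R R^{2} = 3 R^{3}$)
$K{\left(Z \right)} = -6 + Z^{2}$ ($K{\left(Z \right)} = -6 + Z Z = -6 + Z^{2}$)
$\left(- 36 t{\left(23 \right)} + 33169\right) \left(K{\left(-56 \right)} - 11471\right) = \left(- 36 \cdot 3 \cdot 23^{3} + 33169\right) \left(\left(-6 + \left(-56\right)^{2}\right) - 11471\right) = \left(- 36 \cdot 3 \cdot 12167 + 33169\right) \left(\left(-6 + 3136\right) - 11471\right) = \left(\left(-36\right) 36501 + 33169\right) \left(3130 - 11471\right) = \left(-1314036 + 33169\right) \left(-8341\right) = \left(-1280867\right) \left(-8341\right) = 10683711647$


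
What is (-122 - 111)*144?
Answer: -33552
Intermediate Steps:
(-122 - 111)*144 = -233*144 = -33552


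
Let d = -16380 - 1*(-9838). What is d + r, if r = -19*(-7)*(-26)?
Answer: -10000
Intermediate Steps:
r = -3458 (r = 133*(-26) = -3458)
d = -6542 (d = -16380 + 9838 = -6542)
d + r = -6542 - 3458 = -10000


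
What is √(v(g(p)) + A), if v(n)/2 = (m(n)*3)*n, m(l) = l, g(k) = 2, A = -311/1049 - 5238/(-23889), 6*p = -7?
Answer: √1669230297296663/8353187 ≈ 4.8911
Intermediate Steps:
p = -7/6 (p = (⅙)*(-7) = -7/6 ≈ -1.1667)
A = -644939/8353187 (A = -311*1/1049 - 5238*(-1/23889) = -311/1049 + 1746/7963 = -644939/8353187 ≈ -0.077209)
v(n) = 6*n² (v(n) = 2*((n*3)*n) = 2*((3*n)*n) = 2*(3*n²) = 6*n²)
√(v(g(p)) + A) = √(6*2² - 644939/8353187) = √(6*4 - 644939/8353187) = √(24 - 644939/8353187) = √(199831549/8353187) = √1669230297296663/8353187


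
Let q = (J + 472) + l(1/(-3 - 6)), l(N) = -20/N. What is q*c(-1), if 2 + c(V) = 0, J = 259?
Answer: -1822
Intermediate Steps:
c(V) = -2 (c(V) = -2 + 0 = -2)
q = 911 (q = (259 + 472) - 20/(1/(-3 - 6)) = 731 - 20/(1/(-9)) = 731 - 20/(-1/9) = 731 - 20*(-9) = 731 + 180 = 911)
q*c(-1) = 911*(-2) = -1822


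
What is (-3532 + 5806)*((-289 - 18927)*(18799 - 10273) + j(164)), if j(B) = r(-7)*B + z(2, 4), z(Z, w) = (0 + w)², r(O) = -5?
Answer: -372564019080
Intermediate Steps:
z(Z, w) = w²
j(B) = 16 - 5*B (j(B) = -5*B + 4² = -5*B + 16 = 16 - 5*B)
(-3532 + 5806)*((-289 - 18927)*(18799 - 10273) + j(164)) = (-3532 + 5806)*((-289 - 18927)*(18799 - 10273) + (16 - 5*164)) = 2274*(-19216*8526 + (16 - 820)) = 2274*(-163835616 - 804) = 2274*(-163836420) = -372564019080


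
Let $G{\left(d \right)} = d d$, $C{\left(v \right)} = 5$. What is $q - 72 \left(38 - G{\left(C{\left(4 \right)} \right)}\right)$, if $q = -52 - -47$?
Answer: $-941$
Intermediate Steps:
$q = -5$ ($q = -52 + 47 = -5$)
$G{\left(d \right)} = d^{2}$
$q - 72 \left(38 - G{\left(C{\left(4 \right)} \right)}\right) = -5 - 72 \left(38 - 5^{2}\right) = -5 - 72 \left(38 - 25\right) = -5 - 936 = -941$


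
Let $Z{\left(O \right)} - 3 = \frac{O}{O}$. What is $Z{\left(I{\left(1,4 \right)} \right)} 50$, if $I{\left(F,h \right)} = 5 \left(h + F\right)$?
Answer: $200$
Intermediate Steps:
$I{\left(F,h \right)} = 5 F + 5 h$ ($I{\left(F,h \right)} = 5 \left(F + h\right) = 5 F + 5 h$)
$Z{\left(O \right)} = 4$ ($Z{\left(O \right)} = 3 + \frac{O}{O} = 3 + 1 = 4$)
$Z{\left(I{\left(1,4 \right)} \right)} 50 = 4 \cdot 50 = 200$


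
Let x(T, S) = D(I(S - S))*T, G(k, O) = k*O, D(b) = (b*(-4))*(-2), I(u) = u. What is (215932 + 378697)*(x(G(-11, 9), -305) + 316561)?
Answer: 188236350869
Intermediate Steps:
D(b) = 8*b (D(b) = -4*b*(-2) = 8*b)
G(k, O) = O*k
x(T, S) = 0 (x(T, S) = (8*(S - S))*T = (8*0)*T = 0*T = 0)
(215932 + 378697)*(x(G(-11, 9), -305) + 316561) = (215932 + 378697)*(0 + 316561) = 594629*316561 = 188236350869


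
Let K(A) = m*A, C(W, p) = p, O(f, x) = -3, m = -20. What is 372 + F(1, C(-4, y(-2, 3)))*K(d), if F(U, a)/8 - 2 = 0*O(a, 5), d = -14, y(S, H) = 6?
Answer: 4852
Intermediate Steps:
F(U, a) = 16 (F(U, a) = 16 + 8*(0*(-3)) = 16 + 8*0 = 16 + 0 = 16)
K(A) = -20*A
372 + F(1, C(-4, y(-2, 3)))*K(d) = 372 + 16*(-20*(-14)) = 372 + 16*280 = 372 + 4480 = 4852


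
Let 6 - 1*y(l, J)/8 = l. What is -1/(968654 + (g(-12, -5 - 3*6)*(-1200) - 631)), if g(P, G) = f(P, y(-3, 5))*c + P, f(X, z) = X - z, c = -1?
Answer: -1/881623 ≈ -1.1343e-6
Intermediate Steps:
y(l, J) = 48 - 8*l
g(P, G) = 72 (g(P, G) = (P - (48 - 8*(-3)))*(-1) + P = (P - (48 + 24))*(-1) + P = (P - 1*72)*(-1) + P = (P - 72)*(-1) + P = (-72 + P)*(-1) + P = (72 - P) + P = 72)
-1/(968654 + (g(-12, -5 - 3*6)*(-1200) - 631)) = -1/(968654 + (72*(-1200) - 631)) = -1/(968654 + (-86400 - 631)) = -1/(968654 - 87031) = -1/881623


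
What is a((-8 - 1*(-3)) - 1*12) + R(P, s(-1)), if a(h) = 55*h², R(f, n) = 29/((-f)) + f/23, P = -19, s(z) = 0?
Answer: 6946421/437 ≈ 15896.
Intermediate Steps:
R(f, n) = -29/f + f/23 (R(f, n) = 29*(-1/f) + f*(1/23) = -29/f + f/23)
a((-8 - 1*(-3)) - 1*12) + R(P, s(-1)) = 55*((-8 - 1*(-3)) - 1*12)² + (-29/(-19) + (1/23)*(-19)) = 55*((-8 + 3) - 12)² + (-29*(-1/19) - 19/23) = 55*(-5 - 12)² + (29/19 - 19/23) = 55*(-17)² + 306/437 = 55*289 + 306/437 = 15895 + 306/437 = 6946421/437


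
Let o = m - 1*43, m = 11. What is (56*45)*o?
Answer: -80640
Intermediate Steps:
o = -32 (o = 11 - 1*43 = 11 - 43 = -32)
(56*45)*o = (56*45)*(-32) = 2520*(-32) = -80640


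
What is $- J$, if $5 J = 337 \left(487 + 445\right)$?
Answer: $- \frac{314084}{5} \approx -62817.0$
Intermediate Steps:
$J = \frac{314084}{5}$ ($J = \frac{337 \left(487 + 445\right)}{5} = \frac{337 \cdot 932}{5} = \frac{1}{5} \cdot 314084 = \frac{314084}{5} \approx 62817.0$)
$- J = \left(-1\right) \frac{314084}{5} = - \frac{314084}{5}$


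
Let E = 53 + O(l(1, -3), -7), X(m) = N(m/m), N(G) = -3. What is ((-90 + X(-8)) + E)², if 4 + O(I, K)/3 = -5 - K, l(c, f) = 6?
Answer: 2116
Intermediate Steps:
O(I, K) = -27 - 3*K (O(I, K) = -12 + 3*(-5 - K) = -12 + (-15 - 3*K) = -27 - 3*K)
X(m) = -3
E = 47 (E = 53 + (-27 - 3*(-7)) = 53 + (-27 + 21) = 53 - 6 = 47)
((-90 + X(-8)) + E)² = ((-90 - 3) + 47)² = (-93 + 47)² = (-46)² = 2116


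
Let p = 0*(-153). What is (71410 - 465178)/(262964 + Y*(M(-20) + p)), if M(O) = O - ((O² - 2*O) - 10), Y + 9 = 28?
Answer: -196884/127207 ≈ -1.5477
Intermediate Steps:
Y = 19 (Y = -9 + 28 = 19)
p = 0
M(O) = 10 - O² + 3*O (M(O) = O - (-10 + O² - 2*O) = O + (10 - O² + 2*O) = 10 - O² + 3*O)
(71410 - 465178)/(262964 + Y*(M(-20) + p)) = (71410 - 465178)/(262964 + 19*((10 - 1*(-20)² + 3*(-20)) + 0)) = -393768/(262964 + 19*((10 - 1*400 - 60) + 0)) = -393768/(262964 + 19*((10 - 400 - 60) + 0)) = -393768/(262964 + 19*(-450 + 0)) = -393768/(262964 + 19*(-450)) = -393768/(262964 - 8550) = -393768/254414 = -393768*1/254414 = -196884/127207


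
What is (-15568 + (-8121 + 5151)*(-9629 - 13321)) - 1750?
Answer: 68144182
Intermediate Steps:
(-15568 + (-8121 + 5151)*(-9629 - 13321)) - 1750 = (-15568 - 2970*(-22950)) - 1750 = (-15568 + 68161500) - 1750 = 68145932 - 1750 = 68144182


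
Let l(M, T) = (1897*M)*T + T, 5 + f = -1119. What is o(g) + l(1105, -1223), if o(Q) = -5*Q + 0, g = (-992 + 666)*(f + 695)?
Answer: -2564334748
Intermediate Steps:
f = -1124 (f = -5 - 1119 = -1124)
l(M, T) = T + 1897*M*T (l(M, T) = 1897*M*T + T = T + 1897*M*T)
g = 139854 (g = (-992 + 666)*(-1124 + 695) = -326*(-429) = 139854)
o(Q) = -5*Q
o(g) + l(1105, -1223) = -5*139854 - 1223*(1 + 1897*1105) = -699270 - 1223*(1 + 2096185) = -699270 - 1223*2096186 = -699270 - 2563635478 = -2564334748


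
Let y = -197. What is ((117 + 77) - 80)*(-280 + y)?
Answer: -54378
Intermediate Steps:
((117 + 77) - 80)*(-280 + y) = ((117 + 77) - 80)*(-280 - 197) = (194 - 80)*(-477) = 114*(-477) = -54378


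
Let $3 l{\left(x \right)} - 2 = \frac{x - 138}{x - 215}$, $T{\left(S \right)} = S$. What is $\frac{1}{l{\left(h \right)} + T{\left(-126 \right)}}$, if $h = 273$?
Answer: $- \frac{174}{21673} \approx -0.0080284$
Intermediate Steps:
$l{\left(x \right)} = \frac{2}{3} + \frac{-138 + x}{3 \left(-215 + x\right)}$ ($l{\left(x \right)} = \frac{2}{3} + \frac{\left(x - 138\right) \frac{1}{x - 215}}{3} = \frac{2}{3} + \frac{\left(-138 + x\right) \frac{1}{-215 + x}}{3} = \frac{2}{3} + \frac{\frac{1}{-215 + x} \left(-138 + x\right)}{3} = \frac{2}{3} + \frac{-138 + x}{3 \left(-215 + x\right)}$)
$\frac{1}{l{\left(h \right)} + T{\left(-126 \right)}} = \frac{1}{\frac{- \frac{568}{3} + 273}{-215 + 273} - 126} = \frac{1}{\frac{1}{58} \cdot \frac{251}{3} - 126} = \frac{1}{\frac{251}{174} - 126} = \frac{1}{- \frac{21673}{174}} = - \frac{174}{21673}$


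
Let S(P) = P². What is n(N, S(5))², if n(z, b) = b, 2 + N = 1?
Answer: 625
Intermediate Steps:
N = -1 (N = -2 + 1 = -1)
n(N, S(5))² = (5²)² = 25² = 625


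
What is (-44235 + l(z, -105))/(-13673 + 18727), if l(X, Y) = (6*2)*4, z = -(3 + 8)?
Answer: -44187/5054 ≈ -8.7430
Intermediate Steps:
z = -11 (z = -1*11 = -11)
l(X, Y) = 48 (l(X, Y) = 12*4 = 48)
(-44235 + l(z, -105))/(-13673 + 18727) = (-44235 + 48)/(-13673 + 18727) = -44187/5054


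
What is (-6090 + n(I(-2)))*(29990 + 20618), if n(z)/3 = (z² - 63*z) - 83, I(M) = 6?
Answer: -372727920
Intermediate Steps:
n(z) = -249 - 189*z + 3*z² (n(z) = 3*((z² - 63*z) - 83) = 3*(-83 + z² - 63*z) = -249 - 189*z + 3*z²)
(-6090 + n(I(-2)))*(29990 + 20618) = (-6090 + (-249 - 189*6 + 3*6²))*(29990 + 20618) = (-6090 + (-249 - 1134 + 3*36))*50608 = (-6090 + (-249 - 1134 + 108))*50608 = (-6090 - 1275)*50608 = -7365*50608 = -372727920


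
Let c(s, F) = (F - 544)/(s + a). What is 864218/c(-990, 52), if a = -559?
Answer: 669336841/246 ≈ 2.7209e+6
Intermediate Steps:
c(s, F) = (-544 + F)/(-559 + s) (c(s, F) = (F - 544)/(s - 559) = (-544 + F)/(-559 + s))
864218/c(-990, 52) = 864218/(((-544 + 52)/(-559 - 990))) = 864218/((-492/(-1549))) = 864218/((-1/1549*(-492))) = 864218/(492/1549) = 864218*(1549/492) = 669336841/246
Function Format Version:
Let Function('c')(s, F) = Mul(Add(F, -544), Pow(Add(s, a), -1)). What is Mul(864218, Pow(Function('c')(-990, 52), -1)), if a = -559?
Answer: Rational(669336841, 246) ≈ 2.7209e+6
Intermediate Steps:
Function('c')(s, F) = Mul(Pow(Add(-559, s), -1), Add(-544, F)) (Function('c')(s, F) = Mul(Add(F, -544), Pow(Add(s, -559), -1)) = Mul(Add(-544, F), Pow(Add(-559, s), -1)) = Mul(Pow(Add(-559, s), -1), Add(-544, F)))
Mul(864218, Pow(Function('c')(-990, 52), -1)) = Mul(864218, Pow(Mul(Pow(Add(-559, -990), -1), Add(-544, 52)), -1)) = Mul(864218, Pow(Mul(Pow(-1549, -1), -492), -1)) = Mul(864218, Pow(Mul(Rational(-1, 1549), -492), -1)) = Mul(864218, Pow(Rational(492, 1549), -1)) = Mul(864218, Rational(1549, 492)) = Rational(669336841, 246)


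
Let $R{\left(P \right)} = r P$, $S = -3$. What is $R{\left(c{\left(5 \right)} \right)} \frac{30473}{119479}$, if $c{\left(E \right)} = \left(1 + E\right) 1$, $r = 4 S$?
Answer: $- \frac{2194056}{119479} \approx -18.364$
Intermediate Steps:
$r = -12$ ($r = 4 \left(-3\right) = -12$)
$c{\left(E \right)} = 1 + E$
$R{\left(P \right)} = - 12 P$
$R{\left(c{\left(5 \right)} \right)} \frac{30473}{119479} = - 12 \left(1 + 5\right) \frac{30473}{119479} = \left(-12\right) 6 \cdot 30473 \cdot \frac{1}{119479} = \left(-72\right) \frac{30473}{119479} = - \frac{2194056}{119479}$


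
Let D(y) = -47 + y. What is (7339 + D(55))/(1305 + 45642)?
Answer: 2449/15649 ≈ 0.15650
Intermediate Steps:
(7339 + D(55))/(1305 + 45642) = (7339 + (-47 + 55))/(1305 + 45642) = (7339 + 8)/46947 = 7347*(1/46947) = 2449/15649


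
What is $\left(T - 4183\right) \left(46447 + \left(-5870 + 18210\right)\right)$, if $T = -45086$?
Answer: $-2896376703$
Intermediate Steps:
$\left(T - 4183\right) \left(46447 + \left(-5870 + 18210\right)\right) = \left(-45086 - 4183\right) \left(46447 + \left(-5870 + 18210\right)\right) = - 49269 \left(46447 + 12340\right) = \left(-49269\right) 58787 = -2896376703$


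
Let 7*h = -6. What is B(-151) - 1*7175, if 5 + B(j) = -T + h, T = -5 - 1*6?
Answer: -50189/7 ≈ -7169.9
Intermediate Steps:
h = -6/7 (h = (1/7)*(-6) = -6/7 ≈ -0.85714)
T = -11 (T = -5 - 6 = -11)
B(j) = 36/7 (B(j) = -5 + (-1*(-11) - 6/7) = -5 + (11 - 6/7) = -5 + 71/7 = 36/7)
B(-151) - 1*7175 = 36/7 - 1*7175 = 36/7 - 7175 = -50189/7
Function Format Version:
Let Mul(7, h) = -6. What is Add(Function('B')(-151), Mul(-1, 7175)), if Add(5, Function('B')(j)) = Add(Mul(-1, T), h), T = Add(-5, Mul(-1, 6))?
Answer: Rational(-50189, 7) ≈ -7169.9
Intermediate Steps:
h = Rational(-6, 7) (h = Mul(Rational(1, 7), -6) = Rational(-6, 7) ≈ -0.85714)
T = -11 (T = Add(-5, -6) = -11)
Function('B')(j) = Rational(36, 7) (Function('B')(j) = Add(-5, Add(Mul(-1, -11), Rational(-6, 7))) = Add(-5, Add(11, Rational(-6, 7))) = Add(-5, Rational(71, 7)) = Rational(36, 7))
Add(Function('B')(-151), Mul(-1, 7175)) = Add(Rational(36, 7), Mul(-1, 7175)) = Add(Rational(36, 7), -7175) = Rational(-50189, 7)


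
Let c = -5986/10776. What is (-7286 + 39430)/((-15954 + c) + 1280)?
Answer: -24741696/11295215 ≈ -2.1905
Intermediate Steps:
c = -2993/5388 (c = -5986*1/10776 = -2993/5388 ≈ -0.55549)
(-7286 + 39430)/((-15954 + c) + 1280) = (-7286 + 39430)/((-15954 - 2993/5388) + 1280) = 32144/(-85963145/5388 + 1280) = 32144/(-79066505/5388) = 32144*(-5388/79066505) = -24741696/11295215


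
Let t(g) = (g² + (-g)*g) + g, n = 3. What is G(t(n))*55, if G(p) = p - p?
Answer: 0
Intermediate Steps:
t(g) = g (t(g) = (g² - g²) + g = 0 + g = g)
G(p) = 0
G(t(n))*55 = 0*55 = 0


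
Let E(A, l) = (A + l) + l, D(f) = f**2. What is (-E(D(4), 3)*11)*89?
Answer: -21538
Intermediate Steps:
E(A, l) = A + 2*l
(-E(D(4), 3)*11)*89 = (-(4**2 + 2*3)*11)*89 = (-(16 + 6)*11)*89 = (-1*22*11)*89 = -22*11*89 = -242*89 = -21538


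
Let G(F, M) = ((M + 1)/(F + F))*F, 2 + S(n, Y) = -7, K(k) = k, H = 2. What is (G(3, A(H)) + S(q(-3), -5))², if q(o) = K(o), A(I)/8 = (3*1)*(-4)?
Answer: 12769/4 ≈ 3192.3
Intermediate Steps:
A(I) = -96 (A(I) = 8*((3*1)*(-4)) = 8*(3*(-4)) = 8*(-12) = -96)
q(o) = o
S(n, Y) = -9 (S(n, Y) = -2 - 7 = -9)
G(F, M) = ½ + M/2 (G(F, M) = ((1 + M)/((2*F)))*F = ((1 + M)*(1/(2*F)))*F = ((1 + M)/(2*F))*F = ½ + M/2)
(G(3, A(H)) + S(q(-3), -5))² = ((½ + (½)*(-96)) - 9)² = ((½ - 48) - 9)² = (-95/2 - 9)² = (-113/2)² = 12769/4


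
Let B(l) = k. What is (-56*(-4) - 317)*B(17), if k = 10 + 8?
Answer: -1674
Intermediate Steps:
k = 18
B(l) = 18
(-56*(-4) - 317)*B(17) = (-56*(-4) - 317)*18 = (224 - 317)*18 = -93*18 = -1674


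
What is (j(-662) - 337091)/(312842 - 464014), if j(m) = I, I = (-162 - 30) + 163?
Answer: 12040/5399 ≈ 2.2300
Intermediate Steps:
I = -29 (I = -192 + 163 = -29)
j(m) = -29
(j(-662) - 337091)/(312842 - 464014) = (-29 - 337091)/(312842 - 464014) = -337120/(-151172) = -337120*(-1/151172) = 12040/5399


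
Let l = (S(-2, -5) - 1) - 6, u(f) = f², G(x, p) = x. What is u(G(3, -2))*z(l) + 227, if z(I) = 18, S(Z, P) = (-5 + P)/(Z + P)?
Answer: 389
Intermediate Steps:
S(Z, P) = (-5 + P)/(P + Z)
l = -39/7 (l = ((-5 - 5)/(-5 - 2) - 1) - 6 = (-10/(-7) - 1) - 6 = (-⅐*(-10) - 1) - 6 = (10/7 - 1) - 6 = 3/7 - 6 = -39/7 ≈ -5.5714)
u(G(3, -2))*z(l) + 227 = 3²*18 + 227 = 9*18 + 227 = 162 + 227 = 389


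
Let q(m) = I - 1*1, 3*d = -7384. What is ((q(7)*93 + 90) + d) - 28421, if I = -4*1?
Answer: -93772/3 ≈ -31257.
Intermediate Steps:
d = -7384/3 (d = (1/3)*(-7384) = -7384/3 ≈ -2461.3)
I = -4
q(m) = -5 (q(m) = -4 - 1*1 = -4 - 1 = -5)
((q(7)*93 + 90) + d) - 28421 = ((-5*93 + 90) - 7384/3) - 28421 = ((-465 + 90) - 7384/3) - 28421 = (-375 - 7384/3) - 28421 = -8509/3 - 28421 = -93772/3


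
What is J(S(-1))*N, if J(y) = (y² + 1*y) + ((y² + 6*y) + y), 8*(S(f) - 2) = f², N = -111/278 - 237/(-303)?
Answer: 8955583/898496 ≈ 9.9673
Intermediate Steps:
N = 10751/28078 (N = -111*1/278 - 237*(-1/303) = -111/278 + 79/101 = 10751/28078 ≈ 0.38290)
S(f) = 2 + f²/8
J(y) = 2*y² + 8*y (J(y) = (y² + y) + (y² + 7*y) = (y + y²) + (y² + 7*y) = 2*y² + 8*y)
J(S(-1))*N = (2*(2 + (⅛)*(-1)²)*(4 + (2 + (⅛)*(-1)²)))*(10751/28078) = (2*(2 + (⅛)*1)*(4 + (2 + (⅛)*1)))*(10751/28078) = (2*(2 + ⅛)*(4 + (2 + ⅛)))*(10751/28078) = (2*(17/8)*(4 + 17/8))*(10751/28078) = (2*(17/8)*(49/8))*(10751/28078) = (833/32)*(10751/28078) = 8955583/898496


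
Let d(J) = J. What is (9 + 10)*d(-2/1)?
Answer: -38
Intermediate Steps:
(9 + 10)*d(-2/1) = (9 + 10)*(-2/1) = 19*(-2*1) = 19*(-2) = -38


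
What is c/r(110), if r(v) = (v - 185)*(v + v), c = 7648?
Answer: -1912/4125 ≈ -0.46352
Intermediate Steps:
r(v) = 2*v*(-185 + v) (r(v) = (-185 + v)*(2*v) = 2*v*(-185 + v))
c/r(110) = 7648/((2*110*(-185 + 110))) = 7648/((2*110*(-75))) = 7648/(-16500) = 7648*(-1/16500) = -1912/4125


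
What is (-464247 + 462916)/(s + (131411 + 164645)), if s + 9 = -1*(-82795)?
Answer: -1331/378842 ≈ -0.0035133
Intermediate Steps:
s = 82786 (s = -9 - 1*(-82795) = -9 + 82795 = 82786)
(-464247 + 462916)/(s + (131411 + 164645)) = (-464247 + 462916)/(82786 + (131411 + 164645)) = -1331/(82786 + 296056) = -1331/378842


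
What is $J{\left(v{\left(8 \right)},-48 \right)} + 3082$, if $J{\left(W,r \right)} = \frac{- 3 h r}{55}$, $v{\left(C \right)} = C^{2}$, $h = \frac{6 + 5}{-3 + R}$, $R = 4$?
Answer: $\frac{15554}{5} \approx 3110.8$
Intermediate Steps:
$h = 11$ ($h = \frac{6 + 5}{-3 + 4} = \frac{11}{1} = 11 \cdot 1 = 11$)
$J{\left(W,r \right)} = - \frac{3 r}{5}$ ($J{\left(W,r \right)} = \frac{\left(-3\right) 11 r}{55} = - 33 r \frac{1}{55} = - \frac{3 r}{5}$)
$J{\left(v{\left(8 \right)},-48 \right)} + 3082 = \left(- \frac{3}{5}\right) \left(-48\right) + 3082 = \frac{144}{5} + 3082 = \frac{15554}{5}$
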